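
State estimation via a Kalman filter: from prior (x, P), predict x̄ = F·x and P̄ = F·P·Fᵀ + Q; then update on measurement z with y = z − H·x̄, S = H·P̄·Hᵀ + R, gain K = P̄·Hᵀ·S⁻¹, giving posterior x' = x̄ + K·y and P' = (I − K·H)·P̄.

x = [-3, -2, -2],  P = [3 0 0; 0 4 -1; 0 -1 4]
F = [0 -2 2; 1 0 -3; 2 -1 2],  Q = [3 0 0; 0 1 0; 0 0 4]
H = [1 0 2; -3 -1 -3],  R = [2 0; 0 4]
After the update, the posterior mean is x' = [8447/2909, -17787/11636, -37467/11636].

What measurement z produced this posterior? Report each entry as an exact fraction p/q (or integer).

x̄ = F·x = [0, 3, -8]
P̄ = F·P·Fᵀ + Q = [43 -30 30; -30 40 -21; 30 -21 40]
S = H·P̄·Hᵀ + R = [325 -567; -567 1025]
K = P̄·Hᵀ·S⁻¹ = [-397/2909 -756/2909; -9729/11636 -4099/11636; 5587/11636 945/11636]
x' − x̄ = [8447/2909, -52695/11636, 55621/11636] = K·y
y = (KᵀK)⁻¹·Kᵀ·(x' − x̄) = [13, -18]
z = y + H·x̄ = [13, -18] + [-16, 21] = [-3, 3]

z = [-3, 3]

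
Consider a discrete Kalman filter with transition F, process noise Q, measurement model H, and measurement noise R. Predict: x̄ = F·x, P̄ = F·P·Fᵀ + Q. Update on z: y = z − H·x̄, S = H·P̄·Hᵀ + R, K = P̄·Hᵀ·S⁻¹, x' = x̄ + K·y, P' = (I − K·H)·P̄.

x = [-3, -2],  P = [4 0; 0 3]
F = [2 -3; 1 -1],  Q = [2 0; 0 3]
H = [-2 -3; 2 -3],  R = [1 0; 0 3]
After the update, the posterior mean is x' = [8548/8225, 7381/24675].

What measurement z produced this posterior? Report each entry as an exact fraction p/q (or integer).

z = [-3, 1]

x̄ = F·x = [0, -1]
P̄ = F·P·Fᵀ + Q = [45 17; 17 10]
S = H·P̄·Hᵀ + R = [475 -90; -90 69]
K = P̄·Hᵀ·S⁻¹ = [-2073/8225 389/1645; -1352/8225 -772/4935]
x' − x̄ = [8548/8225, 32056/24675] = K·y
y = (KᵀK)⁻¹·Kᵀ·(x' − x̄) = [-6, -2]
z = y + H·x̄ = [-6, -2] + [3, 3] = [-3, 1]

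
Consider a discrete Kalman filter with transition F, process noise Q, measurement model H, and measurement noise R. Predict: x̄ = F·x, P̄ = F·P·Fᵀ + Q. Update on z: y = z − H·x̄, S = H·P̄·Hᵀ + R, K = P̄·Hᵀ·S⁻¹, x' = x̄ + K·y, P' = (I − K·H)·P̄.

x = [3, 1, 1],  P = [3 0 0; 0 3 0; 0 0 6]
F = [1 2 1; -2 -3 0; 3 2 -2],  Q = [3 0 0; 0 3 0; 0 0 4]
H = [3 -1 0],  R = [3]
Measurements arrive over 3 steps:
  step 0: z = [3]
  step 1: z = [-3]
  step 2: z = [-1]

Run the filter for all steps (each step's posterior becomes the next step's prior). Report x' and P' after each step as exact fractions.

step 0: x̄ = F·x = [6, -9, 9]
step 0: P̄ = F·P·Fᵀ + Q = [24 -24 9; -24 42 -36; 9 -36 67]
step 0: y = z − H·x̄ = [-24]
step 0: S = H·P̄·Hᵀ + R = [405]
step 0: K = P̄·Hᵀ·S⁻¹ = [32/135; -38/135; 7/45]
step 0: x' = x̄ + K·y = [14/45, -101/45, 79/15]
step 0: P' = (I − K·H)·P̄ = [56/45 136/45 -89/15; 136/45 446/45 -274/15; -89/15 -274/15 286/5]
step 1: x̄ = F·x = [49/45, 55/9, -634/45]
step 1: P̄ = F·P·Fᵀ + Q = [1271/45 -148/9 -731/45; -148/9 1201/9 -2156/9; -731/45 -2156/9 24176/45]
step 1: y = z − H·x̄ = [-7/45]
step 1: S = H·P̄·Hᵀ + R = [22019/45]
step 1: K = P̄·Hᵀ·S⁻¹ = [4553/22019; -8225/22019; 8587/22019]
step 1: x' = x̄ + K·y = [23268/22019, 135840/22019, -311559/22019]
step 1: P' = (I − K·H)·P̄ = [161252/22019 470097/22019 -1226500/22019; 470097/22019 1434966/22019 -3705261/22019; -1226500/22019 -3705261/22019 10190995/22019]
step 2: x̄ = F·x = [-16611/22019, -454056/22019, 964602/22019]
step 2: P̄ = F·P·Fᵀ + Q = [764512/22019 1345804/22019 -4213572/22019; 1345804/22019 19266923/22019 -42826135/22019; -4213572/22019 -42826135/22019 98044440/22019]
step 2: y = z − H·x̄ = [-426242/22019]
step 2: S = H·P̄·Hᵀ + R = [18138764/22019]
step 2: K = P̄·Hᵀ·S⁻¹ = [236933/4534691; -15229511/18138764; 30185419/18138764]
step 2: x' = x̄ + K·y = [-8007473/4534691, -39614819/9069382, 105145435/9069382]
step 2: P' = (I − K·H)·P̄ = [147249044/4534691 441036333/4534691 -1192568641/4534691; 441036333/4534691 5338124529/18138764 -14401379949/18138764; -1192568641/4534691 -14401379949/18138764 39386231821/18138764]

step 0: x' = [14/45, -101/45, 79/15], P' = [56/45 136/45 -89/15; 136/45 446/45 -274/15; -89/15 -274/15 286/5]
step 1: x' = [23268/22019, 135840/22019, -311559/22019], P' = [161252/22019 470097/22019 -1226500/22019; 470097/22019 1434966/22019 -3705261/22019; -1226500/22019 -3705261/22019 10190995/22019]
step 2: x' = [-8007473/4534691, -39614819/9069382, 105145435/9069382], P' = [147249044/4534691 441036333/4534691 -1192568641/4534691; 441036333/4534691 5338124529/18138764 -14401379949/18138764; -1192568641/4534691 -14401379949/18138764 39386231821/18138764]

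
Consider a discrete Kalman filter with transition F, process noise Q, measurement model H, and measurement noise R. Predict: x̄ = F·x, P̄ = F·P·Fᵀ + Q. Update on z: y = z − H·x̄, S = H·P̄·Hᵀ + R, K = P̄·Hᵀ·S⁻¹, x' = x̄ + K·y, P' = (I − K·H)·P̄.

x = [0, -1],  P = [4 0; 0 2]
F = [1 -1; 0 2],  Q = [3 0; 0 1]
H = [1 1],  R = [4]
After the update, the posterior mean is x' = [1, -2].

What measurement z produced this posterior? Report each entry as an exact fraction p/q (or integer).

x̄ = F·x = [1, -2]
P̄ = F·P·Fᵀ + Q = [9 -4; -4 9]
S = H·P̄·Hᵀ + R = [14]
K = P̄·Hᵀ·S⁻¹ = [5/14; 5/14]
x' − x̄ = [0, 0] = K·y
y = (KᵀK)⁻¹·Kᵀ·(x' − x̄) = [0]
z = y + H·x̄ = [0] + [-1] = [-1]

z = [-1]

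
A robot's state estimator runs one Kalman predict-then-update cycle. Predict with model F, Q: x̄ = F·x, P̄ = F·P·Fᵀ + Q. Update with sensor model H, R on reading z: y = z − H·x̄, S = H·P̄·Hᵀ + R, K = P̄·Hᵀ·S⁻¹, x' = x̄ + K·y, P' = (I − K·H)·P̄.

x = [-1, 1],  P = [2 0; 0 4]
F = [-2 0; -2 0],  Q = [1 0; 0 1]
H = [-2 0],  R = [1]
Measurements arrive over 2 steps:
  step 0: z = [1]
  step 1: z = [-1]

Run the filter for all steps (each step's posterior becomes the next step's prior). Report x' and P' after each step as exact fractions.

step 0: x' = [-16/37, -6/37], P' = [9/37 8/37; 8/37 77/37]
step 1: x' = [178/329, 232/329], P' = [73/329 36/329; 36/329 509/329]

step 0: x̄ = F·x = [2, 2]
step 0: P̄ = F·P·Fᵀ + Q = [9 8; 8 9]
step 0: y = z − H·x̄ = [5]
step 0: S = H·P̄·Hᵀ + R = [37]
step 0: K = P̄·Hᵀ·S⁻¹ = [-18/37; -16/37]
step 0: x' = x̄ + K·y = [-16/37, -6/37]
step 0: P' = (I − K·H)·P̄ = [9/37 8/37; 8/37 77/37]
step 1: x̄ = F·x = [32/37, 32/37]
step 1: P̄ = F·P·Fᵀ + Q = [73/37 36/37; 36/37 73/37]
step 1: y = z − H·x̄ = [27/37]
step 1: S = H·P̄·Hᵀ + R = [329/37]
step 1: K = P̄·Hᵀ·S⁻¹ = [-146/329; -72/329]
step 1: x' = x̄ + K·y = [178/329, 232/329]
step 1: P' = (I − K·H)·P̄ = [73/329 36/329; 36/329 509/329]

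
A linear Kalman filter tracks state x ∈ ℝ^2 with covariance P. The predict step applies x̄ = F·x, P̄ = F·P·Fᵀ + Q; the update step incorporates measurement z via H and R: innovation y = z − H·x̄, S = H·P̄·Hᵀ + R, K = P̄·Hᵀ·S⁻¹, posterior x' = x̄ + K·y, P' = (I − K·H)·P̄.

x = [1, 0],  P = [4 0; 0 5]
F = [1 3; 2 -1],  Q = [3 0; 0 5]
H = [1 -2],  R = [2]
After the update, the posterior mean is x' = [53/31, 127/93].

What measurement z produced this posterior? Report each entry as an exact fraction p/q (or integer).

x̄ = F·x = [1, 2]
P̄ = F·P·Fᵀ + Q = [52 -7; -7 26]
S = H·P̄·Hᵀ + R = [186]
K = P̄·Hᵀ·S⁻¹ = [11/31; -59/186]
x' − x̄ = [22/31, -59/93] = K·y
y = (KᵀK)⁻¹·Kᵀ·(x' − x̄) = [2]
z = y + H·x̄ = [2] + [-3] = [-1]

z = [-1]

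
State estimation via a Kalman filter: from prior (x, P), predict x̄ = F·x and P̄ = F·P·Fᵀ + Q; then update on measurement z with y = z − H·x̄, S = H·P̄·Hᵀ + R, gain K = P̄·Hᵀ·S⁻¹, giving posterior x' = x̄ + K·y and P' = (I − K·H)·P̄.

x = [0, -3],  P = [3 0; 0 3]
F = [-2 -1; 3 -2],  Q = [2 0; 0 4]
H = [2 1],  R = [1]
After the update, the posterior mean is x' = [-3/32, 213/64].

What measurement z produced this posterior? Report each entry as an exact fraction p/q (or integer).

x̄ = F·x = [3, 6]
P̄ = F·P·Fᵀ + Q = [17 -12; -12 43]
S = H·P̄·Hᵀ + R = [64]
K = P̄·Hᵀ·S⁻¹ = [11/32; 19/64]
x' − x̄ = [-99/32, -171/64] = K·y
y = (KᵀK)⁻¹·Kᵀ·(x' − x̄) = [-9]
z = y + H·x̄ = [-9] + [12] = [3]

z = [3]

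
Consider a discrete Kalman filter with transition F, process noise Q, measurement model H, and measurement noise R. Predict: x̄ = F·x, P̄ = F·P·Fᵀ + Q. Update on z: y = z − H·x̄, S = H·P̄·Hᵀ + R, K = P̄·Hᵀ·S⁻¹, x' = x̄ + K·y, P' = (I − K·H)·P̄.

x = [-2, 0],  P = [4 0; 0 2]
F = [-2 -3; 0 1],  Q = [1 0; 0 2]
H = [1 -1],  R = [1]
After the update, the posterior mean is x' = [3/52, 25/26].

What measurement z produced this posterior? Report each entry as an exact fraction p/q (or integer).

x̄ = F·x = [4, 0]
P̄ = F·P·Fᵀ + Q = [35 -6; -6 4]
S = H·P̄·Hᵀ + R = [52]
K = P̄·Hᵀ·S⁻¹ = [41/52; -5/26]
x' − x̄ = [-205/52, 25/26] = K·y
y = (KᵀK)⁻¹·Kᵀ·(x' − x̄) = [-5]
z = y + H·x̄ = [-5] + [4] = [-1]

z = [-1]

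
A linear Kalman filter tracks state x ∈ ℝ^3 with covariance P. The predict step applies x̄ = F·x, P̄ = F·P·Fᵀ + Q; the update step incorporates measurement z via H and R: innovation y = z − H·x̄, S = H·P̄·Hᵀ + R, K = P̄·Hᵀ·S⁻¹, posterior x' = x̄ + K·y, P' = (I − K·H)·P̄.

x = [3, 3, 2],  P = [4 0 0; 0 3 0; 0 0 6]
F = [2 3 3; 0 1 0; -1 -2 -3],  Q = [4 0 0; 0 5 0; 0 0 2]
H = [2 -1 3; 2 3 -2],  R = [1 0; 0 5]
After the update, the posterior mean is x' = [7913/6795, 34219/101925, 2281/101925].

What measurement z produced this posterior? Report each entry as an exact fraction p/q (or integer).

x̄ = F·x = [21, 3, -15]
P̄ = F·P·Fᵀ + Q = [101 9 -80; 9 8 -6; -80 -6 72]
S = H·P̄·Hᵀ + R = [101 -242; -242 1589]
K = P̄·Hᵀ·S⁻¹ = [1297/6795 1861/6795; 356/101925 3518/101925; 20594/101925 -17518/101925]
x' − x̄ = [-134782/6795, -271556/101925, 1531156/101925] = K·y
y = (KᵀK)⁻¹·Kᵀ·(x' − x̄) = [8, -78]
z = y + H·x̄ = [8, -78] + [-6, 81] = [2, 3]

z = [2, 3]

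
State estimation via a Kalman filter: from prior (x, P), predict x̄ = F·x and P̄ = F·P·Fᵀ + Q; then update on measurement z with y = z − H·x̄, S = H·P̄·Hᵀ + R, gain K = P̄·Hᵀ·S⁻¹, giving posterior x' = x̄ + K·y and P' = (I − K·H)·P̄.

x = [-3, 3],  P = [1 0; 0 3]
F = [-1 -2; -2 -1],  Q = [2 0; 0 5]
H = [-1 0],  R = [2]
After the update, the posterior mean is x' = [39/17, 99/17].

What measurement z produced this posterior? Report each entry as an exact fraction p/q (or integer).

z = [-3]

x̄ = F·x = [-3, 3]
P̄ = F·P·Fᵀ + Q = [15 8; 8 12]
S = H·P̄·Hᵀ + R = [17]
K = P̄·Hᵀ·S⁻¹ = [-15/17; -8/17]
x' − x̄ = [90/17, 48/17] = K·y
y = (KᵀK)⁻¹·Kᵀ·(x' − x̄) = [-6]
z = y + H·x̄ = [-6] + [3] = [-3]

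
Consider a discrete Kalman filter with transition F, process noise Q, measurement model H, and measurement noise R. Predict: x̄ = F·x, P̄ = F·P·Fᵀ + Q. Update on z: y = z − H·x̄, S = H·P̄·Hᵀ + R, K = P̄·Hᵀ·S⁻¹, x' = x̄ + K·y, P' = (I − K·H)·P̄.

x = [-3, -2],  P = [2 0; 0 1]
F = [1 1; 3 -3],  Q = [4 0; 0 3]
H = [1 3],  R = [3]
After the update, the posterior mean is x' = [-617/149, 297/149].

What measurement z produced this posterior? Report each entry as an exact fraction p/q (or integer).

x̄ = F·x = [-5, -3]
P̄ = F·P·Fᵀ + Q = [7 3; 3 30]
S = H·P̄·Hᵀ + R = [298]
K = P̄·Hᵀ·S⁻¹ = [8/149; 93/298]
x' − x̄ = [128/149, 744/149] = K·y
y = (KᵀK)⁻¹·Kᵀ·(x' − x̄) = [16]
z = y + H·x̄ = [16] + [-14] = [2]

z = [2]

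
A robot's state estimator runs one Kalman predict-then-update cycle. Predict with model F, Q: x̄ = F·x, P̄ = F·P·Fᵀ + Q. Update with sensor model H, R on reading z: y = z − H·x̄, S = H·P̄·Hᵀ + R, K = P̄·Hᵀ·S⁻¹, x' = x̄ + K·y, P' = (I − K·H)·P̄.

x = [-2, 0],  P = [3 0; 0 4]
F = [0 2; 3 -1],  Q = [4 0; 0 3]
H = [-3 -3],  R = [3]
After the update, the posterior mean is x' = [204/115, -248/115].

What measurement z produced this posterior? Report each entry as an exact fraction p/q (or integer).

z = [1]

x̄ = F·x = [0, -6]
P̄ = F·P·Fᵀ + Q = [20 -8; -8 34]
S = H·P̄·Hᵀ + R = [345]
K = P̄·Hᵀ·S⁻¹ = [-12/115; -26/115]
x' − x̄ = [204/115, 442/115] = K·y
y = (KᵀK)⁻¹·Kᵀ·(x' − x̄) = [-17]
z = y + H·x̄ = [-17] + [18] = [1]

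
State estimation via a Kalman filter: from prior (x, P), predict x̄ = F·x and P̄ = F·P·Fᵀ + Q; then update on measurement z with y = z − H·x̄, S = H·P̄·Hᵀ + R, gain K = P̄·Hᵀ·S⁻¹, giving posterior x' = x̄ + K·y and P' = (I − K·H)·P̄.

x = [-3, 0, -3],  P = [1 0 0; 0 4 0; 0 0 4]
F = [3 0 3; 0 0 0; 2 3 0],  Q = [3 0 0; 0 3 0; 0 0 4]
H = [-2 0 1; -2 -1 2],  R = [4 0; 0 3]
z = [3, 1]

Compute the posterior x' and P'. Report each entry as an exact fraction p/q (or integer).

x̄ = F·x = [-18, 0, -6]
P̄ = F·P·Fᵀ + Q = [48 0 6; 0 3 0; 6 0 44]
y = z − H·x̄ = [-27, -23]
S = H·P̄·Hᵀ + R = [216 244; 244 326]
K = P̄·Hᵀ·S⁻¹ = [-2211/2720 477/1360; 183/2720 -81/1360; -507/680 269/340]
x' = x̄ + K·y = [-2241/544, -243/544, -553/136]
P' = (I − K·H)·P̄ = [5853/1360 1431/1360 1821/340; 1431/1360 3837/1360 807/340; 1821/340 807/340 657/85]

x' = [-2241/544, -243/544, -553/136]
P' = [5853/1360 1431/1360 1821/340; 1431/1360 3837/1360 807/340; 1821/340 807/340 657/85]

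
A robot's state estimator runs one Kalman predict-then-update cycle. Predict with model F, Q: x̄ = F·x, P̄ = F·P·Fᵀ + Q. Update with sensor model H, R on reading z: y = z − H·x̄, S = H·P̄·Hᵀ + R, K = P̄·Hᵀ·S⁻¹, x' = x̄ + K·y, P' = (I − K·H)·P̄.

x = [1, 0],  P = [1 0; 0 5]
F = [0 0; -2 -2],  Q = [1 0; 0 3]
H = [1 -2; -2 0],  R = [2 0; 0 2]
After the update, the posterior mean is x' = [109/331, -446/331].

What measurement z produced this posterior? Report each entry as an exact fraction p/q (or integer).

z = [3, -1]

x̄ = F·x = [0, -2]
P̄ = F·P·Fᵀ + Q = [1 0; 0 27]
S = H·P̄·Hᵀ + R = [111 -2; -2 6]
K = P̄·Hᵀ·S⁻¹ = [1/331 -110/331; -162/331 -54/331]
x' − x̄ = [109/331, 216/331] = K·y
y = (KᵀK)⁻¹·Kᵀ·(x' − x̄) = [-1, -1]
z = y + H·x̄ = [-1, -1] + [4, 0] = [3, -1]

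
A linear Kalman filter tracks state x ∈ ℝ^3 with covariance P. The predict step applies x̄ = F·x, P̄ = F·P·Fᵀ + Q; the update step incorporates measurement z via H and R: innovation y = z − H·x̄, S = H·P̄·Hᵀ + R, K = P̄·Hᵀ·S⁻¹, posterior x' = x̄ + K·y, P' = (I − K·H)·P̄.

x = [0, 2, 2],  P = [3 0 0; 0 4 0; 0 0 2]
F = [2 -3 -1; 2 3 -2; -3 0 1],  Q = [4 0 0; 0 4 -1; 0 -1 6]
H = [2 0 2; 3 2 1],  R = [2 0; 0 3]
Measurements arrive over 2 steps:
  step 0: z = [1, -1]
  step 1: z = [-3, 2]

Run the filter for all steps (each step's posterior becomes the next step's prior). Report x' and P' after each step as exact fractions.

step 0: x' = [450/14483, -11897/14483, 863/2069], P' = [121428/14483 -117297/14483 -16815/2069; -117297/14483 251369/28966 31433/4138; -16815/2069 31433/4138 34613/4138]
step 1: x' = [2428724416/1811811649, 513095729/1811811649, -4888051565/1811811649], P' = [11136873927/1811811649 -10409671434/1811811649 -10823385951/1811811649; -10409671434/1811811649 11242040831/1811811649 9670446485/1811811649; -10823385951/1811811649 9670446485/1811811649 11384761646/1811811649]

step 0: x̄ = F·x = [-8, 2, 2]
step 0: P̄ = F·P·Fᵀ + Q = [54 -20 -20; -20 60 -23; -20 -23 35]
step 0: y = z − H·x̄ = [13, 17]
step 0: S = H·P̄·Hᵀ + R = [198 62; 62 312]
step 0: K = P̄·Hᵀ·S⁻¹ = [3723/14483 3995/14483; -14563/28966 6329/28966; 983/4138 -1137/4138]
step 0: x' = x̄ + K·y = [450/14483, -11897/14483, 863/2069]
step 0: P' = (I − K·H)·P̄ = [121428/14483 -117297/14483 -16815/2069; -117297/14483 251369/28966 31433/4138; -16815/2069 31433/4138 34613/4138]
step 1: x̄ = F·x = [30550/14483, -46873/14483, 4691/14483]
step 1: P̄ = F·P·Fᵀ + Q = [4334427/14483 633119/14483 -2823958/14483; 633119/14483 746553/28966 -1082525/28966; -2823958/14483 -1082525/28966 4014251/28966]
step 1: y = z − H·x̄ = [-113931/14483, 26371/14483]
step 1: S = H·P̄·Hᵀ + R = [2803512/14483 7796575/14483; 7796575/14483 62084307/28966]
step 1: K = P̄·Hᵀ·S⁻¹ = [313487976/1811811649 589297654/1811811649; -739224949/1811811649 308504615/1811811649; 561375695/1811811649 -581501079/1811811649]
step 1: x' = x̄ + K·y = [2428724416/1811811649, 513095729/1811811649, -4888051565/1811811649]
step 1: P' = (I − K·H)·P̄ = [11136873927/1811811649 -10409671434/1811811649 -10823385951/1811811649; -10409671434/1811811649 11242040831/1811811649 9670446485/1811811649; -10823385951/1811811649 9670446485/1811811649 11384761646/1811811649]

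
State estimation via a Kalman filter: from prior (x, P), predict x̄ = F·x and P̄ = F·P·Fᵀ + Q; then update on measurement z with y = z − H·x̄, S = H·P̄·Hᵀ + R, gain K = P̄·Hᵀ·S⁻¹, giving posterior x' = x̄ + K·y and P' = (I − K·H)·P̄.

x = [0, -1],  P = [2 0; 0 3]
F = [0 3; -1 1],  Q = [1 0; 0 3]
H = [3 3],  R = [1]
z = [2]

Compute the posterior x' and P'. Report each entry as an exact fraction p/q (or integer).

x' = [93/487, 227/487]
P' = [1315/487 -1278/487; -1278/487 1295/487]

x̄ = F·x = [-3, -1]
P̄ = F·P·Fᵀ + Q = [28 9; 9 8]
y = z − H·x̄ = [14]
S = H·P̄·Hᵀ + R = [487]
K = P̄·Hᵀ·S⁻¹ = [111/487; 51/487]
x' = x̄ + K·y = [93/487, 227/487]
P' = (I − K·H)·P̄ = [1315/487 -1278/487; -1278/487 1295/487]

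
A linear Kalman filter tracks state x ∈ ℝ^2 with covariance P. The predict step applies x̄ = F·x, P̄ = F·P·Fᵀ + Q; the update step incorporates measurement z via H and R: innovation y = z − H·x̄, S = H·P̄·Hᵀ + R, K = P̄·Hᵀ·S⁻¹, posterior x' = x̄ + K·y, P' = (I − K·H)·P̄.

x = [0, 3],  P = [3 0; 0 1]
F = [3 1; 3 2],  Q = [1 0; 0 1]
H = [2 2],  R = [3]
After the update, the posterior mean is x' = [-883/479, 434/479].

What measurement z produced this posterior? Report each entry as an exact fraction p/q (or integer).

z = [-2]

x̄ = F·x = [3, 6]
P̄ = F·P·Fᵀ + Q = [29 29; 29 32]
S = H·P̄·Hᵀ + R = [479]
K = P̄·Hᵀ·S⁻¹ = [116/479; 122/479]
x' − x̄ = [-2320/479, -2440/479] = K·y
y = (KᵀK)⁻¹·Kᵀ·(x' − x̄) = [-20]
z = y + H·x̄ = [-20] + [18] = [-2]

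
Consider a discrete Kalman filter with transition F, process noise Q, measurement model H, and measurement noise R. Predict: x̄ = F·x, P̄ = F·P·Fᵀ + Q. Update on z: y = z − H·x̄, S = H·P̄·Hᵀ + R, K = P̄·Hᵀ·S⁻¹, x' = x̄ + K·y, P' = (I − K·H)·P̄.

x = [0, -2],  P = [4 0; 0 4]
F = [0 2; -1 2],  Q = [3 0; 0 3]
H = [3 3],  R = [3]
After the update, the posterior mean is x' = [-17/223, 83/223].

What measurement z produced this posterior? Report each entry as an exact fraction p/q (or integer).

z = [1]

x̄ = F·x = [-4, -4]
P̄ = F·P·Fᵀ + Q = [19 16; 16 23]
S = H·P̄·Hᵀ + R = [669]
K = P̄·Hᵀ·S⁻¹ = [35/223; 39/223]
x' − x̄ = [875/223, 975/223] = K·y
y = (KᵀK)⁻¹·Kᵀ·(x' − x̄) = [25]
z = y + H·x̄ = [25] + [-24] = [1]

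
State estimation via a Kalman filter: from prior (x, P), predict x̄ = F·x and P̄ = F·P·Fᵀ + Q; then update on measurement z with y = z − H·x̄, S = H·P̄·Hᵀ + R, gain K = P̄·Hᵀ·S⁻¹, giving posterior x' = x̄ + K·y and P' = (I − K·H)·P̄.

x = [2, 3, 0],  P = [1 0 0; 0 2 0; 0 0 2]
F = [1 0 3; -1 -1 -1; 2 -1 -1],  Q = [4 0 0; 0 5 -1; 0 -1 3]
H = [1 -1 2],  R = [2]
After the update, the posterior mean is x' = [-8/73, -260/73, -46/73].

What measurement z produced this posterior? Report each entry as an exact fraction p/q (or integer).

z = [2]

x̄ = F·x = [2, -5, 1]
P̄ = F·P·Fᵀ + Q = [23 -7 -4; -7 10 1; -4 1 11]
S = H·P̄·Hᵀ + R = [73]
K = P̄·Hᵀ·S⁻¹ = [22/73; -15/73; 17/73]
x' − x̄ = [-154/73, 105/73, -119/73] = K·y
y = (KᵀK)⁻¹·Kᵀ·(x' − x̄) = [-7]
z = y + H·x̄ = [-7] + [9] = [2]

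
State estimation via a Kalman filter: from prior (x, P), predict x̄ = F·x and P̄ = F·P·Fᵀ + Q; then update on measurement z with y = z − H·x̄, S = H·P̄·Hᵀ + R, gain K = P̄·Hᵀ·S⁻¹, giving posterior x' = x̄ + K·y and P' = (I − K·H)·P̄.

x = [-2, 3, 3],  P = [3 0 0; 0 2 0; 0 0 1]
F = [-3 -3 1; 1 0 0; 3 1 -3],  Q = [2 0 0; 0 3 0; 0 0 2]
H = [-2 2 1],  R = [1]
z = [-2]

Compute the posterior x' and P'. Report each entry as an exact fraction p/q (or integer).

x̄ = F·x = [0, -2, -12]
P̄ = F·P·Fᵀ + Q = [48 -9 -36; -9 6 9; -36 9 40]
y = z − H·x̄ = [14]
S = H·P̄·Hᵀ + R = [509]
K = P̄·Hᵀ·S⁻¹ = [-150/509; 39/509; 130/509]
x' = x̄ + K·y = [-2100/509, -472/509, -4288/509]
P' = (I − K·H)·P̄ = [1932/509 1269/509 1176/509; 1269/509 1533/509 -489/509; 1176/509 -489/509 3460/509]

x' = [-2100/509, -472/509, -4288/509]
P' = [1932/509 1269/509 1176/509; 1269/509 1533/509 -489/509; 1176/509 -489/509 3460/509]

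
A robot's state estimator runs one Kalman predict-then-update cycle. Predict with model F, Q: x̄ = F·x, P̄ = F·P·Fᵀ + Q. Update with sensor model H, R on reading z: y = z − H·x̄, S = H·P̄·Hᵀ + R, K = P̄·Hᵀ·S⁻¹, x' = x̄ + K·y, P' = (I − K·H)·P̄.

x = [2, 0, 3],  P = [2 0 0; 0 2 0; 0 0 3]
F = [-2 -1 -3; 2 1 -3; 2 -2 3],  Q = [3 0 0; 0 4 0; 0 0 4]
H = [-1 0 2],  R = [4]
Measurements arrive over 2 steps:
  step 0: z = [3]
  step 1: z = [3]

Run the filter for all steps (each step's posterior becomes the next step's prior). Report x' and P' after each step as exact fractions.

step 0: x' = [-239/89, 122/89, 32/89], P' = [959/89 -187/178 857/178; -187/178 10627/356 -313/356; 857/178 -313/356 1107/356]
step 1: x' = [-134213/136768, -801397/136768, 268975/273536], P' = [12809207/136768 -7178297/136768 12702395/273536; -7178297/136768 6276375/136768 -7199669/273536; 12702395/273536 -7199669/273536 13141231/547072]

step 0: x̄ = F·x = [-13, -5, 13]
step 0: P̄ = F·P·Fᵀ + Q = [40 17 -31; 17 41 -23; -31 -23 47]
step 0: y = z − H·x̄ = [-36]
step 0: S = H·P̄·Hᵀ + R = [356]
step 0: K = P̄·Hᵀ·S⁻¹ = [-51/178; -63/356; 125/356]
step 0: x' = x̄ + K·y = [-239/89, 122/89, 32/89]
step 0: P' = (I − K·H)·P̄ = [959/89 -187/178 857/178; -187/178 10627/356 -313/356; 857/178 -313/356 1107/356]
step 1: x̄ = F·x = [260/89, -452/89, -626/89]
step 1: P̄ = F·P·Fᵀ + Q = [13549/89 -3628/89 -6577/89; -3628/89 4293/89 -8971/178; -6577/89 -8971/178 96555/356]
step 1: y = z − H·x̄ = [1779/89]
step 1: S = H·P̄·Hᵀ + R = [136768/89]
step 1: K = P̄·Hᵀ·S⁻¹ = [-26703/136768; -5343/136768; 109709/273536]
step 1: x' = x̄ + K·y = [-134213/136768, -801397/136768, 268975/273536]
step 1: P' = (I − K·H)·P̄ = [12809207/136768 -7178297/136768 12702395/273536; -7178297/136768 6276375/136768 -7199669/273536; 12702395/273536 -7199669/273536 13141231/547072]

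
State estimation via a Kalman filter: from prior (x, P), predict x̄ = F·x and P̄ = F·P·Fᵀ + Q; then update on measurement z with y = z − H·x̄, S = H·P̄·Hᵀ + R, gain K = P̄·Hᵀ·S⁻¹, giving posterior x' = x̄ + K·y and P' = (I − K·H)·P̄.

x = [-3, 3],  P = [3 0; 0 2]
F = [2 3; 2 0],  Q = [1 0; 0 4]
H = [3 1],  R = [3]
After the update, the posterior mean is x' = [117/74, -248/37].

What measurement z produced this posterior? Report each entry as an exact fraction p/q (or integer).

z = [-2]

x̄ = F·x = [3, -6]
P̄ = F·P·Fᵀ + Q = [31 12; 12 16]
S = H·P̄·Hᵀ + R = [370]
K = P̄·Hᵀ·S⁻¹ = [21/74; 26/185]
x' − x̄ = [-105/74, -26/37] = K·y
y = (KᵀK)⁻¹·Kᵀ·(x' − x̄) = [-5]
z = y + H·x̄ = [-5] + [3] = [-2]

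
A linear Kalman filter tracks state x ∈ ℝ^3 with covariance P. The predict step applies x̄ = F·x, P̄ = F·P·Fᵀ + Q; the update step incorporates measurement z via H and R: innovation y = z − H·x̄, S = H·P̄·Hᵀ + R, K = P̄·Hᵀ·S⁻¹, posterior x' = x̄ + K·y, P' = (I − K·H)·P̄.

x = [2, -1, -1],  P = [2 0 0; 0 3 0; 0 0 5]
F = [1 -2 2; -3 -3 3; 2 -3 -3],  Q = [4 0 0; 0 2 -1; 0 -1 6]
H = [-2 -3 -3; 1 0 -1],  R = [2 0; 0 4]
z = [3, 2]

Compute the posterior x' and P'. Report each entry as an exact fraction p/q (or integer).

x' = [686324/230423, -977877/230423, 291922/230423]
P' = [1270186/230423 -1825922/230423 995330/230423; -1825922/230423 3505404/230423 -2263902/230423; 995330/230423 -2263902/230423 1616470/230423]

x̄ = F·x = [2, -6, 10]
P̄ = F·P·Fᵀ + Q = [38 42 -8; 42 92 -31; -8 -31 86]
y = z − H·x̄ = [19, 10]
S = H·P̄·Hᵀ + R = [1606 -29; -29 144]
K = P̄·Hᵀ·S⁻¹ = [-24298/230423 68714/230423; -36331/230423 109495/230423; -24182/230423 -155285/230423]
x' = x̄ + K·y = [686324/230423, -977877/230423, 291922/230423]
P' = (I − K·H)·P̄ = [1270186/230423 -1825922/230423 995330/230423; -1825922/230423 3505404/230423 -2263902/230423; 995330/230423 -2263902/230423 1616470/230423]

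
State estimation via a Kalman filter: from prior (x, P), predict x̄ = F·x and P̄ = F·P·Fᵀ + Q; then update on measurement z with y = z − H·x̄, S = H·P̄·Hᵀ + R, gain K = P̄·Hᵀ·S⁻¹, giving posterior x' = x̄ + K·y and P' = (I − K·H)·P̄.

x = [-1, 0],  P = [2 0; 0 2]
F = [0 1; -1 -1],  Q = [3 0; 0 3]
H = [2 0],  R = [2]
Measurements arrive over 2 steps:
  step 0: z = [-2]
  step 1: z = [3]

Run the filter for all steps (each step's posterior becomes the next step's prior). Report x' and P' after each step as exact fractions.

step 0: x̄ = F·x = [0, 1]
step 0: P̄ = F·P·Fᵀ + Q = [5 -2; -2 7]
step 0: y = z − H·x̄ = [-2]
step 0: S = H·P̄·Hᵀ + R = [22]
step 0: K = P̄·Hᵀ·S⁻¹ = [5/11; -2/11]
step 0: x' = x̄ + K·y = [-10/11, 15/11]
step 0: P' = (I − K·H)·P̄ = [5/11 -2/11; -2/11 69/11]
step 1: x̄ = F·x = [15/11, -5/11]
step 1: P̄ = F·P·Fᵀ + Q = [102/11 -67/11; -67/11 103/11]
step 1: y = z − H·x̄ = [3/11]
step 1: S = H·P̄·Hᵀ + R = [430/11]
step 1: K = P̄·Hᵀ·S⁻¹ = [102/215; -67/215]
step 1: x' = x̄ + K·y = [321/215, -116/215]
step 1: P' = (I − K·H)·P̄ = [102/215 -67/215; -67/215 1197/215]

step 0: x' = [-10/11, 15/11], P' = [5/11 -2/11; -2/11 69/11]
step 1: x' = [321/215, -116/215], P' = [102/215 -67/215; -67/215 1197/215]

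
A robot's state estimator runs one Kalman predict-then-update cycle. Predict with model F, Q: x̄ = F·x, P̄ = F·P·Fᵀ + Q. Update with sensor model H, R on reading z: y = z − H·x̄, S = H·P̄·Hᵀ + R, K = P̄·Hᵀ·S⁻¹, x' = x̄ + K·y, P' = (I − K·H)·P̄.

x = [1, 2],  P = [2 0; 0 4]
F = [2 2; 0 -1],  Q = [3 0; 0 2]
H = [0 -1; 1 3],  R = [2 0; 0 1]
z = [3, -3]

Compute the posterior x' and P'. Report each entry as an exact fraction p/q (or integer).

x' = [511/86, -127/43]
P' = [479/43 -151/43; -151/43 52/43]

x̄ = F·x = [6, -2]
P̄ = F·P·Fᵀ + Q = [27 -8; -8 6]
y = z − H·x̄ = [1, -3]
S = H·P̄·Hᵀ + R = [8 -10; -10 34]
K = P̄·Hᵀ·S⁻¹ = [151/86 26/43; -26/43 5/43]
x' = x̄ + K·y = [511/86, -127/43]
P' = (I − K·H)·P̄ = [479/43 -151/43; -151/43 52/43]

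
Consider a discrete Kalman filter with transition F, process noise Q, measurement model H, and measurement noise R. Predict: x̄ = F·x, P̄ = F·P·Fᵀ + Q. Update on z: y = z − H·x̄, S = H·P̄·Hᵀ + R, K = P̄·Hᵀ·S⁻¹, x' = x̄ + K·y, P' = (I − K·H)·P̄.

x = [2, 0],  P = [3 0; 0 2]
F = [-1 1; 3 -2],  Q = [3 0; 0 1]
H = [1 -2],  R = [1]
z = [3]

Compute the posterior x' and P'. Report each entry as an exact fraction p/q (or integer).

x̄ = F·x = [-2, 6]
P̄ = F·P·Fᵀ + Q = [8 -13; -13 36]
y = z − H·x̄ = [17]
S = H·P̄·Hᵀ + R = [205]
K = P̄·Hᵀ·S⁻¹ = [34/205; -17/41]
x' = x̄ + K·y = [168/205, -43/41]
P' = (I − K·H)·P̄ = [484/205 45/41; 45/41 31/41]

x' = [168/205, -43/41]
P' = [484/205 45/41; 45/41 31/41]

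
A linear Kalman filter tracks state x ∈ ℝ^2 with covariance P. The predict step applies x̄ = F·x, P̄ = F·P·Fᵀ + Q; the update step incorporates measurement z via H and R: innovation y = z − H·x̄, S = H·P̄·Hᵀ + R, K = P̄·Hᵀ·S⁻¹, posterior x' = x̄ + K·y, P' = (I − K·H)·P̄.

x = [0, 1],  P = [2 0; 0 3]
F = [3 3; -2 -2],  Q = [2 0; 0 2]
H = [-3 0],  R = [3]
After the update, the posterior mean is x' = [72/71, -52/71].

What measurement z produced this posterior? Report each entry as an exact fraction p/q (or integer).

x̄ = F·x = [3, -2]
P̄ = F·P·Fᵀ + Q = [47 -30; -30 22]
S = H·P̄·Hᵀ + R = [426]
K = P̄·Hᵀ·S⁻¹ = [-47/142; 15/71]
x' − x̄ = [-141/71, 90/71] = K·y
y = (KᵀK)⁻¹·Kᵀ·(x' − x̄) = [6]
z = y + H·x̄ = [6] + [-9] = [-3]

z = [-3]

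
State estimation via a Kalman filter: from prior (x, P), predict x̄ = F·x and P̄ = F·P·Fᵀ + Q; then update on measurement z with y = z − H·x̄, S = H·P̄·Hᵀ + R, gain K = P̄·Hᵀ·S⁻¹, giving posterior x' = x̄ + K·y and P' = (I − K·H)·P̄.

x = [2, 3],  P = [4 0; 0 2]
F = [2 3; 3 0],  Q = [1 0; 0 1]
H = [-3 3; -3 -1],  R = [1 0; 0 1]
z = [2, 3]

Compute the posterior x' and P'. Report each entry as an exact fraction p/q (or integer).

x̄ = F·x = [13, 6]
P̄ = F·P·Fᵀ + Q = [35 24; 24 37]
y = z − H·x̄ = [23, 48]
S = H·P̄·Hᵀ + R = [217 60; 60 497]
K = P̄·Hᵀ·S⁻¹ = [-8661/104249 -26013/104249; 25923/104249 -25993/104249]
x' = x̄ + K·y = [-92590/104249, -25941/104249]
P' = (I − K·H)·P̄ = [7225/104249 4338/104249; 4338/104249 12979/104249]

x' = [-92590/104249, -25941/104249]
P' = [7225/104249 4338/104249; 4338/104249 12979/104249]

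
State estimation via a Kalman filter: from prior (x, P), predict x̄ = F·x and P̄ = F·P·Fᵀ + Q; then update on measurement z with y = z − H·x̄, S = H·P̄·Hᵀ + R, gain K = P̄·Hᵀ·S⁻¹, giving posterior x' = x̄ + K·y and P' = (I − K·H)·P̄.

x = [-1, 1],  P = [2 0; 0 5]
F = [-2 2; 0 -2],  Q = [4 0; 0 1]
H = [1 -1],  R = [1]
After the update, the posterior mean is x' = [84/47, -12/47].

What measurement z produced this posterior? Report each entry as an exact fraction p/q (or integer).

x̄ = F·x = [4, -2]
P̄ = F·P·Fᵀ + Q = [32 -20; -20 21]
S = H·P̄·Hᵀ + R = [94]
K = P̄·Hᵀ·S⁻¹ = [26/47; -41/94]
x' − x̄ = [-104/47, 82/47] = K·y
y = (KᵀK)⁻¹·Kᵀ·(x' − x̄) = [-4]
z = y + H·x̄ = [-4] + [6] = [2]

z = [2]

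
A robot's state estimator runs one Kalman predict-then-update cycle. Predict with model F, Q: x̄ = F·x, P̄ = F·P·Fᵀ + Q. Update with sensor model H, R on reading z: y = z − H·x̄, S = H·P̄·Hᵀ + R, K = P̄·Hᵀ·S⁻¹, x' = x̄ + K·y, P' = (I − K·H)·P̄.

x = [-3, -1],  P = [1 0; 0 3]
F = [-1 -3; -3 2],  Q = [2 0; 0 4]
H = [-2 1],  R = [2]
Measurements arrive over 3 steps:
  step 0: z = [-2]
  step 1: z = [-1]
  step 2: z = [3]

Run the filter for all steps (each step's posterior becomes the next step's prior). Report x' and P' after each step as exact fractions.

step 0: x' = [113/23, 538/69], P' = [65/23 340/69; 340/69 2150/207]
step 1: x' = [-202233/124763, -505025/124763], P' = [289114/124763 464342/124763; 464342/124763 949610/124763]
step 2: x' = [-23158108/13845341, -6886321/13845341], P' = [32509602/13845341 52358060/13845341; 52358060/13845341 106959751/13845341]

step 0: x̄ = F·x = [6, 7]
step 0: P̄ = F·P·Fᵀ + Q = [30 -15; -15 25]
step 0: y = z − H·x̄ = [3]
step 0: S = H·P̄·Hᵀ + R = [207]
step 0: K = P̄·Hᵀ·S⁻¹ = [-25/69; 55/207]
step 0: x' = x̄ + K·y = [113/23, 538/69]
step 0: P' = (I − K·H)·P̄ = [65/23 340/69; 340/69 2150/207]
step 1: x̄ = F·x = [-651/23, 59/69]
step 1: P̄ = F·P·Fᵀ + Q = [2941/23 -445/23; -445/23 2453/207]
step 1: y = z − H·x̄ = [-4034/69]
step 1: S = H·P̄·Hᵀ + R = [124763/207]
step 1: K = P̄·Hᵀ·S⁻¹ = [-56943/124763; 10463/124763]
step 1: x' = x̄ + K·y = [-202233/124763, -505025/124763]
step 1: P' = (I − K·H)·P̄ = [289114/124763 464342/124763; 464342/124763 949610/124763]
step 2: x̄ = F·x = [1717308/124763, -403351/124763]
step 2: P̄ = F·P·Fᵀ + Q = [11871182/124763 -1579924/124763; -1579924/124763 1327414/124763]
step 2: y = z − H·x̄ = [4212256/124763]
step 2: S = H·P̄·Hᵀ + R = [55381364/124763]
step 2: K = P̄·Hᵀ·S⁻¹ = [-6330572/13845341; 2243631/27690682]
step 2: x' = x̄ + K·y = [-23158108/13845341, -6886321/13845341]
step 2: P' = (I − K·H)·P̄ = [32509602/13845341 52358060/13845341; 52358060/13845341 106959751/13845341]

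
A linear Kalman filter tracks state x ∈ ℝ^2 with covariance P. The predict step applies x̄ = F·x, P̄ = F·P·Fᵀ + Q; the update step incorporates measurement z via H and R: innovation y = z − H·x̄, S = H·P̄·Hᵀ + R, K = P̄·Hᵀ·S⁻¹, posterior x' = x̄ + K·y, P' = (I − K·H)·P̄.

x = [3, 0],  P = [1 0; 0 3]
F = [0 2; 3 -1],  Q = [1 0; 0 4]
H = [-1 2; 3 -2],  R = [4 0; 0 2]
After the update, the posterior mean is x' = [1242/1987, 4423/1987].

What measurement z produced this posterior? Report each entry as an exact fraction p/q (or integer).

x̄ = F·x = [0, 9]
P̄ = F·P·Fᵀ + Q = [13 -6; -6 16]
S = H·P̄·Hᵀ + R = [105 -151; -151 255]
K = P̄·Hᵀ·S⁻¹ = [663/1987 790/1987; 1070/1987 244/1987]
x' − x̄ = [1242/1987, -13460/1987] = K·y
y = (KᵀK)⁻¹·Kᵀ·(x' − x̄) = [-16, 15]
z = y + H·x̄ = [-16, 15] + [18, -18] = [2, -3]

z = [2, -3]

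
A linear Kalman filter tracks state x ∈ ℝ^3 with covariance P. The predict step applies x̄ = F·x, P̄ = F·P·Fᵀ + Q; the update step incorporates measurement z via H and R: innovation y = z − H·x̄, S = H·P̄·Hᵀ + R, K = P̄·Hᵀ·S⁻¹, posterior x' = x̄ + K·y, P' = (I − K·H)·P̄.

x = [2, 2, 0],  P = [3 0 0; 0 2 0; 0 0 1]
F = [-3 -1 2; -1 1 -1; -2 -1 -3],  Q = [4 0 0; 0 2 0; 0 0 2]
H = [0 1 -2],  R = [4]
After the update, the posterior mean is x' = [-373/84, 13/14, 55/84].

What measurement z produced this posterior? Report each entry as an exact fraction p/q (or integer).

x̄ = F·x = [-8, 0, -6]
P̄ = F·P·Fᵀ + Q = [37 5 14; 5 8 7; 14 7 25]
S = H·P̄·Hᵀ + R = [84]
K = P̄·Hᵀ·S⁻¹ = [-23/84; -1/14; -43/84]
x' − x̄ = [299/84, 13/14, 559/84] = K·y
y = (KᵀK)⁻¹·Kᵀ·(x' − x̄) = [-13]
z = y + H·x̄ = [-13] + [12] = [-1]

z = [-1]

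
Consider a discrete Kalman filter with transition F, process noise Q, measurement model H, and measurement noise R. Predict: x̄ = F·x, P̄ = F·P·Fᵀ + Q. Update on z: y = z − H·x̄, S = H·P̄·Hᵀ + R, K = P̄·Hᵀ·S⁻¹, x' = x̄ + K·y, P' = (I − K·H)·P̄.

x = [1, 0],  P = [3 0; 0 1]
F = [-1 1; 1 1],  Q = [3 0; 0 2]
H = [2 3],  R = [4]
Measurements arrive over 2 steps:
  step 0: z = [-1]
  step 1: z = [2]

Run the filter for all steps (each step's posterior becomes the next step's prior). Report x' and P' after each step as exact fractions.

step 0: x̄ = F·x = [-1, 1]
step 0: P̄ = F·P·Fᵀ + Q = [7 -2; -2 6]
step 0: y = z − H·x̄ = [-2]
step 0: S = H·P̄·Hᵀ + R = [62]
step 0: K = P̄·Hᵀ·S⁻¹ = [4/31; 7/31]
step 0: x' = x̄ + K·y = [-39/31, 17/31]
step 0: P' = (I − K·H)·P̄ = [185/31 -118/31; -118/31 88/31]
step 1: x̄ = F·x = [56/31, -22/31]
step 1: P̄ = F·P·Fᵀ + Q = [602/31 -97/31; -97/31 99/31]
step 1: y = z − H·x̄ = [16/31]
step 1: S = H·P̄·Hᵀ + R = [2259/31]
step 1: K = P̄·Hᵀ·S⁻¹ = [913/2259; 103/2259]
step 1: x' = x̄ + K·y = [4552/2259, -1550/2259]
step 1: P' = (I − K·H)·P̄ = [16979/2259 -10102/2259; -10102/2259 6872/2259]

step 0: x' = [-39/31, 17/31], P' = [185/31 -118/31; -118/31 88/31]
step 1: x' = [4552/2259, -1550/2259], P' = [16979/2259 -10102/2259; -10102/2259 6872/2259]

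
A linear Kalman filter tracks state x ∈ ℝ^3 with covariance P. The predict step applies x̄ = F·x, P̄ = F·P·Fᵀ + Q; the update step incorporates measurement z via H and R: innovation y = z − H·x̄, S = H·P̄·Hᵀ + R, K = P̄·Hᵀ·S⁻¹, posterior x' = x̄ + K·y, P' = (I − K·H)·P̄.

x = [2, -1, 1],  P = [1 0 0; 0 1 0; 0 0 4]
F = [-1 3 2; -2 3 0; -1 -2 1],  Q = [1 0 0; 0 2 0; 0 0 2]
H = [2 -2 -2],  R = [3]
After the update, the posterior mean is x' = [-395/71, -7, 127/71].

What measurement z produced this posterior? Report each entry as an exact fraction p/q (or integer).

z = [-1]

x̄ = F·x = [-3, -7, 1]
P̄ = F·P·Fᵀ + Q = [27 11 3; 11 15 -4; 3 -4 11]
S = H·P̄·Hᵀ + R = [71]
K = P̄·Hᵀ·S⁻¹ = [26/71; 0; -8/71]
x' − x̄ = [-182/71, 0, 56/71] = K·y
y = (KᵀK)⁻¹·Kᵀ·(x' − x̄) = [-7]
z = y + H·x̄ = [-7] + [6] = [-1]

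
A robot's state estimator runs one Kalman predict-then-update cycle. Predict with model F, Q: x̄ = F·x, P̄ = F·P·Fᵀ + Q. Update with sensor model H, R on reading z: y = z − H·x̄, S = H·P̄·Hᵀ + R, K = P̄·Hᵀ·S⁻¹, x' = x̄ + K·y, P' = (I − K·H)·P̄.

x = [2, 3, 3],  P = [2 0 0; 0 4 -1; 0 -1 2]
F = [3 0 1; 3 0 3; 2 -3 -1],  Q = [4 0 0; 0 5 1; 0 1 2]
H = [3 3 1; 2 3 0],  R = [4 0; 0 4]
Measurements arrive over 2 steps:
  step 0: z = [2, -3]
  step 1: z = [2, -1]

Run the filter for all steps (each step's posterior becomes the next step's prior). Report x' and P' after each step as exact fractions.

step 0: x' = [3076/2475, -523/495, -13/99], P' = [161267/39600 -10783/3960 -5579/1584; -10783/3960 875/396 1043/792; -5579/1584 1043/792 14891/1584]
step 1: x' = [3896487367/6684856475, -4816094883/6684856475, 16525610698/6684856475], P' = [16060898912/6684856475 -12100101888/6684856475 -5510170872/6684856475; -12100101888/6684856475 11855848412/6684856475 -3271599172/6684856475; -5510170872/6684856475 -3271599172/6684856475 45375112632/6684856475]

step 0: x̄ = F·x = [9, 15, -8]
step 0: P̄ = F·P·Fᵀ + Q = [24 24 13; 24 41 16; 13 16 42]
step 0: y = z − H·x̄ = [-62, -66]
step 0: S = H·P̄·Hᵀ + R = [1237 947; 947 757]
step 0: K = P̄·Hᵀ·S⁻¹ = [5209/39600 -239/39600; -221/3960 1171/3960; 1103/1584 -1225/1584]
step 0: x' = x̄ + K·y = [3076/2475, -523/495, -13/99]
step 0: P' = (I − K·H)·P̄ = [161267/39600 -10783/3960 -5579/1584; -10783/3960 875/396 1043/792; -5579/1584 1043/792 14891/1584]
step 1: x̄ = F·x = [8903/2475, 917/275, 434/75]
step 1: P̄ = F·P·Fᵀ + Q = [286307/9900 6212/275 23467/600; 6212/275 17287/275 -17/25; 23467/600 -17/25 40897/400]
step 1: y = z − H·x̄ = [-1352/55, -9008/495]
step 1: S = H·P̄·Hᵀ + R = [276227/176 50789/44; 50789/44 94694/99]
step 1: K = P̄·Hᵀ·S⁻¹ = [63722202/267394259 -208925392/1336971295; -40043596/267394259 568367073/1336971295; 190298025/267394259 -1041756963/1336971295]
step 1: x' = x̄ + K·y = [3896487367/6684856475, -4816094883/6684856475, 16525610698/6684856475]
step 1: P' = (I − K·H)·P̄ = [16060898912/6684856475 -12100101888/6684856475 -5510170872/6684856475; -12100101888/6684856475 11855848412/6684856475 -3271599172/6684856475; -5510170872/6684856475 -3271599172/6684856475 45375112632/6684856475]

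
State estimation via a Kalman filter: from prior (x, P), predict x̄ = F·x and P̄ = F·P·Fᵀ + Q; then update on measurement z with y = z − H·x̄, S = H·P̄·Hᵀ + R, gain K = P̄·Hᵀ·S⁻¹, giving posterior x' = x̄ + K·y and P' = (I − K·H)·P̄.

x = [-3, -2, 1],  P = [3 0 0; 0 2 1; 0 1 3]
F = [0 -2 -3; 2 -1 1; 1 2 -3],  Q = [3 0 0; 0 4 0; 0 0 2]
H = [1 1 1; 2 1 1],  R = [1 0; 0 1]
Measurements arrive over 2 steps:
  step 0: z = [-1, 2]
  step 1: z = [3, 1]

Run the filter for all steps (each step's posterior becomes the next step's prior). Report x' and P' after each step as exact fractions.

step 0: x' = [701/196, 45/196, -1017/196], P' = [325/196 -299/196 -181/196; -299/196 6815/588 -5353/588; -181/196 -5353/588 1577/147]
step 1: x' = [-711431/950878, 2034547/950878, 451046/475439], P' = [2040226/1426317 7942063/2852634 -13939793/2852634; 7942063/2852634 45104233/1426317 -102944089/2852634; -13939793/2852634 -102944089/2852634 62953417/1426317]

step 0: x̄ = F·x = [1, -3, -10]
step 0: P̄ = F·P·Fᵀ + Q = [50 -4 19; -4 19 -2; 19 -2 28]
step 0: y = z − H·x̄ = [11, 13]
step 0: S = H·P̄·Hᵀ + R = [124 188; 188 304]
step 0: K = P̄·Hᵀ·S⁻¹ = [-155/196 85/98; 565/588 -83/147; 103/147 -131/588]
step 0: x' = x̄ + K·y = [701/196, 45/196, -1017/196]
step 0: P' = (I − K·H)·P̄ = [325/196 -299/196 -181/196; -299/196 6815/588 -5353/588; -181/196 -5353/588 1577/147]
step 1: x̄ = F·x = [423/28, 85/49, 1921/98]
step 1: P̄ = F·P·Fᵀ + Q = [110/3 -181/28 4705/84; -181/28 10499/196 -19115/196; 4705/84 -19115/196 150089/588]
step 1: y = z − H·x̄ = [-6555/196, -2477/49]
step 1: S = H·P̄·Hᵀ + R = [12276/49 32903/98; 32903/98 67565/147]
step 1: K = P̄·Hᵀ·S⁻¹ = [-958639/1426317 360529/475439; -2396780/1426317 1049501/950878; 4511476/1426317 -1638947/950878]
step 1: x' = x̄ + K·y = [-711431/950878, 2034547/950878, 451046/475439]
step 1: P' = (I − K·H)·P̄ = [2040226/1426317 7942063/2852634 -13939793/2852634; 7942063/2852634 45104233/1426317 -102944089/2852634; -13939793/2852634 -102944089/2852634 62953417/1426317]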